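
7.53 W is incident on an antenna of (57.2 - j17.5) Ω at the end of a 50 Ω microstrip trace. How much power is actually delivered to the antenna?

|Γ| = |(7.2 − j17.5)/(107.2 − j17.5)| = 0.174
|Γ|² = 0.0304
P_refl = |Γ|²·P_inc = 0.229 W, P_del = (1 − |Γ|²)·P_inc = 7.3 W

P_delivered ≈ 7.3 W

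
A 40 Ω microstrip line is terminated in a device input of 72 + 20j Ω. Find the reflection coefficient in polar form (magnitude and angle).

Γ ≈ 0.332 ∠ 21.9°

Γ = (Z_L − Z_0)/(Z_L + Z_0) = (32 + j20)/(112 + j20)
|Γ| = 37.7/114 = 0.332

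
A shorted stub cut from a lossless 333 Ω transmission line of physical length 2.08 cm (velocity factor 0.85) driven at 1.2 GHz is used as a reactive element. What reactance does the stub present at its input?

X_in ≈ 235 Ω (inductive)

λ = v/f = 0.85·c / 1.2 GHz = 0.212 m
βl = 2π·l/λ = 2π × 0.0979 = 35.2°
tan(βl) = 0.706
For a shorted stub, Z_in = jZ_0·tan(βl)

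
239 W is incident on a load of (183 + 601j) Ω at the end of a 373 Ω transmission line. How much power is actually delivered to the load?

|Γ| = |(-190 + j601)/(556 + j601)| = 0.77
|Γ|² = 0.593
P_refl = |Γ|²·P_inc = 142 W, P_del = (1 − |Γ|²)·P_inc = 97.3 W

P_delivered ≈ 97.3 W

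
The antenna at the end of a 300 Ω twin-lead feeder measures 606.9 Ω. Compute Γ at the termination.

Γ = 0.338

Γ = (Z_L − Z_0)/(Z_L + Z_0) = (606.9 − 300)/(606.9 + 300) = 306.9/906.9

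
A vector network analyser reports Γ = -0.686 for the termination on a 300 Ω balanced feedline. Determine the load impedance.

Z_L ≈ 55.9 Ω

Z_L = Z_0·(1 + Γ)/(1 − Γ) = 300·(0.314)/(1.69)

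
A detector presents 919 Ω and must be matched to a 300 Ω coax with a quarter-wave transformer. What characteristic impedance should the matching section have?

Z_qwt ≈ 525 Ω

Z_qwt = √(Z_0·R_L) = √(300 × 919) = √275700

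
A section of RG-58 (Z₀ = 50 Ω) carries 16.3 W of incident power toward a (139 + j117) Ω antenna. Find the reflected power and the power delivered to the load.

|Γ| = |(89 + j117)/(189 + j117)| = 0.661
|Γ|² = 0.437
P_refl = |Γ|²·P_inc = 7.13 W, P_del = (1 − |Γ|²)·P_inc = 9.17 W

P_reflected ≈ 7.13 W; P_delivered ≈ 9.17 W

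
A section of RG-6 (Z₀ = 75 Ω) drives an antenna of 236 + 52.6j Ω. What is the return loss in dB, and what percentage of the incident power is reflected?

RL ≈ 5.4 dB; 28.8% of incident power reflected

Γ = (161 + j52.6)/(311 + j52.6), |Γ| = 0.537
RL = −20·log₁₀(0.537) = 5.4 dB
P_refl/P_inc = |Γ|² = 0.288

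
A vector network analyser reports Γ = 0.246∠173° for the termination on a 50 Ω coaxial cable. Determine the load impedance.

Z_L = Z_0·(1 + Γ)/(1 − Γ) = 50·(0.756 + j0.03)/(1.24 − j0.03)

Z_L ≈ 30.3 + j1.94 Ω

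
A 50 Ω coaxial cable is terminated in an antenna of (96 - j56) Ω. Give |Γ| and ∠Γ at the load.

Γ = (Z_L − Z_0)/(Z_L + Z_0) = (46 − j56)/(146 − j56)
|Γ| = 72.5/156 = 0.463

Γ ≈ 0.463 ∠ -29.6°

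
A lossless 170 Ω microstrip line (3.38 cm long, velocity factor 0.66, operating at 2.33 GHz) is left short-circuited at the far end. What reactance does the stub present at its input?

λ = v/f = 0.66·c / 2.33 GHz = 0.085 m
βl = 2π·l/λ = 2π × 0.398 = 143°
tan(βl) = -0.748
For a short-circuited stub, Z_in = jZ_0·tan(βl)

X_in ≈ -127 Ω (capacitive)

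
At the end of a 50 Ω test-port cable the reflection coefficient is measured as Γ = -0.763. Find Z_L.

Z_L = Z_0·(1 + Γ)/(1 − Γ) = 50·(0.237)/(1.76)

Z_L ≈ 6.72 Ω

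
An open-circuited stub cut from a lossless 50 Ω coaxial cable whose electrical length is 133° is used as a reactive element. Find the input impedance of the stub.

tan(βl) = -1.07
For an open-circuited stub, Z_in = −jZ_0·cot(βl) = −jZ_0/tan(βl)

Z_in ≈ +j46.6 Ω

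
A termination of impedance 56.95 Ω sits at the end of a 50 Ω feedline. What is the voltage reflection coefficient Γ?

Γ = 0.065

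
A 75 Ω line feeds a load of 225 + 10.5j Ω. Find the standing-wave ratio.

VSWR ≈ 3.01

Γ = (Z_L − Z_0)/(Z_L + Z_0) = (150 + j10.5)/(300 + j10.5)
|Γ| = 150/300 = 0.501
VSWR = (1 + |Γ|)/(1 − |Γ|) = 1.5/0.499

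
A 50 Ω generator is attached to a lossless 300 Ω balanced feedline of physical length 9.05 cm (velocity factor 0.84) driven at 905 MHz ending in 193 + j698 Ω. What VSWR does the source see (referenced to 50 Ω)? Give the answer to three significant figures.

VSWR ≈ 2.37

λ = v/f = 0.84·c / 905 MHz = 0.278 m
βl = 2π·l/λ = 2π × 0.325 = 117°
tan(βl) = -1.96
Z_in = Z_0·(Z_L + jZ_0·tanβl)/(Z_0 + jZ_L·tanβl) = 28.7 + j26.2 Ω
Γ_s = (Z_in − Z_s)/(Z_in + Z_s) = (-21.3 + j26.2)/(78.7 + j26.2), |Γ_s| = 0.406
VSWR = (1 + |Γ_s|)/(1 − |Γ_s|)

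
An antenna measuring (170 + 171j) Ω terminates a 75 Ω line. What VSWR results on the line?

VSWR ≈ 4.79

Γ = (Z_L − Z_0)/(Z_L + Z_0) = (95 + j171)/(245 + j171)
|Γ| = 196/299 = 0.655
VSWR = (1 + |Γ|)/(1 − |Γ|) = 1.65/0.345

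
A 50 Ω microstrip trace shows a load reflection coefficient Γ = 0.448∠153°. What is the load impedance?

Z_L = Z_0·(1 + Γ)/(1 − Γ) = 50·(0.601 + j0.203)/(1.4 − j0.203)

Z_L ≈ 20 + j10.2 Ω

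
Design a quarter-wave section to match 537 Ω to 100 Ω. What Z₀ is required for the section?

Z_qwt ≈ 232 Ω

Z_qwt = √(Z_0·R_L) = √(100 × 537) = √53700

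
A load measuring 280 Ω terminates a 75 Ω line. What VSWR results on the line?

Γ = (280 − 75)/(280 + 75) = 0.577
VSWR = (1 + 0.577)/(1 − 0.577)

VSWR ≈ 3.73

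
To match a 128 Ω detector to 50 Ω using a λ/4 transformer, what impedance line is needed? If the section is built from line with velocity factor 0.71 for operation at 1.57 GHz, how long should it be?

Z_qwt ≈ 80 Ω; length ≈ 3.39 cm

Z_qwt = √(Z_0·R_L) = √(50 × 128) = √6400
λ = 0.71·c/f = 0.136 m, so l = λ/4 = 0.0339 m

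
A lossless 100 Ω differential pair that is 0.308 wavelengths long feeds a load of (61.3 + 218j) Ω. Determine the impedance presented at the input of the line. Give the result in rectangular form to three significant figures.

βl = 2π × 0.308 = 111°
tan(βl) = tan(111°) = -2.62
Z_in = Z_0·(Z_L + jZ_0·tanβl)/(Z_0 + jZ_L·tanβl)
     = 100·(61.3 − j44.1)/(671 − j161)

Z_in ≈ 10.1 − j4.15 Ω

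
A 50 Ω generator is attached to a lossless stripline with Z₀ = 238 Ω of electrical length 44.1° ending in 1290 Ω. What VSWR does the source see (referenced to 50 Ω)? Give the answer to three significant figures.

tan(βl) = 0.969
Z_in = Z_0·(Z_L + jZ_0·tanβl)/(Z_0 + jZ_L·tanβl) = 87.5 − j229 Ω
Γ_s = (Z_in − Z_s)/(Z_in + Z_s) = (37.5 − j229)/(137 − j229), |Γ_s| = 0.869
VSWR = (1 + |Γ_s|)/(1 − |Γ_s|)

VSWR ≈ 14.2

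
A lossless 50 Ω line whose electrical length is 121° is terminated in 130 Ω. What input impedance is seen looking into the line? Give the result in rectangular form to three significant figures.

Z_in ≈ 24.8 + j24.3 Ω

tan(βl) = tan(121°) = -1.66
Z_in = Z_0·(Z_L + jZ_0·tanβl)/(Z_0 + jZ_L·tanβl)
     = 50·(130 − j83.2)/(50 − j216)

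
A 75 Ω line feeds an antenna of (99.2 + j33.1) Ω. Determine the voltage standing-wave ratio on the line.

Γ = (Z_L − Z_0)/(Z_L + Z_0) = (24.2 + j33.1)/(174.2 + j33.1)
|Γ| = 41/177 = 0.231
VSWR = (1 + |Γ|)/(1 − |Γ|) = 1.23/0.769

VSWR ≈ 1.6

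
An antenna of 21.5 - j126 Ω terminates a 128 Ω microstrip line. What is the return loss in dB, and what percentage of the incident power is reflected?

Γ = (-106.5 − j126)/(149.5 − j126), |Γ| = 0.844
RL = −20·log₁₀(0.844) = 1.48 dB
P_refl/P_inc = |Γ|² = 0.712

RL ≈ 1.48 dB; 71.2% of incident power reflected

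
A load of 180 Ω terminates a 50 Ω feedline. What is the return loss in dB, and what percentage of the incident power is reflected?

RL ≈ 4.96 dB; 31.9% of incident power reflected

Γ = (180 − 50)/(180 + 50) = 0.565
RL = −20·log₁₀(0.565) = 4.96 dB
P_refl/P_inc = |Γ|² = 0.319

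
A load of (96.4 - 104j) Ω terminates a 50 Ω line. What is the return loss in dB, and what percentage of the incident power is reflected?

RL ≈ 3.96 dB; 40.2% of incident power reflected

Γ = (46.4 − j104)/(146.4 − j104), |Γ| = 0.634
RL = −20·log₁₀(0.634) = 3.96 dB
P_refl/P_inc = |Γ|² = 0.402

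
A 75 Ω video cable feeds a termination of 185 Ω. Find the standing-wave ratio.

Γ = (185 − 75)/(185 + 75) = 0.423
VSWR = (1 + 0.423)/(1 − 0.423)

VSWR ≈ 2.47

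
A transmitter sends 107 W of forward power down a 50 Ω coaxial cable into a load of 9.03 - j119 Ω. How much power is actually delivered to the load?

|Γ| = |(-40.97 − j119)/(59.03 − j119)| = 0.947
|Γ|² = 0.898
P_refl = |Γ|²·P_inc = 96 W, P_del = (1 − |Γ|²)·P_inc = 11 W

P_delivered ≈ 11 W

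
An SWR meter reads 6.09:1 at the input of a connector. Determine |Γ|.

|Γ| ≈ 0.718

|Γ| = (S − 1)/(S + 1) = (6.09 − 1)/(6.09 + 1) = 5.09/7.09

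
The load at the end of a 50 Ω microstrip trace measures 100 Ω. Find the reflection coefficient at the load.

Γ = (Z_L − Z_0)/(Z_L + Z_0) = (100 − 50)/(100 + 50) = 50/150

Γ = 0.333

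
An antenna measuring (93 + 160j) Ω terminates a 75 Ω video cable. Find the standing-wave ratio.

Γ = (Z_L − Z_0)/(Z_L + Z_0) = (18 + j160)/(168 + j160)
|Γ| = 161/232 = 0.694
VSWR = (1 + |Γ|)/(1 − |Γ|) = 1.69/0.306

VSWR ≈ 5.54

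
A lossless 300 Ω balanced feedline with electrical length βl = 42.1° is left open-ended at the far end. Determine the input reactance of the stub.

tan(βl) = 0.904
For an open-ended stub, Z_in = −jZ_0·cot(βl) = −jZ_0/tan(βl)

X_in ≈ -332 Ω (capacitive)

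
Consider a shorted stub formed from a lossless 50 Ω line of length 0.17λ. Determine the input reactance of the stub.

βl = 2π × 0.17 = 61.2°
tan(βl) = 1.82
For a shorted stub, Z_in = jZ_0·tan(βl)

X_in ≈ 90.9 Ω (inductive)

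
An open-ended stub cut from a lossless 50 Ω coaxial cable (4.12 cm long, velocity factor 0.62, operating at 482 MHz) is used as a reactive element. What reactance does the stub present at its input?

X_in ≈ -63 Ω (capacitive)

λ = v/f = 0.62·c / 482 MHz = 0.386 m
βl = 2π·l/λ = 2π × 0.107 = 38.4°
tan(βl) = 0.794
For an open-ended stub, Z_in = −jZ_0·cot(βl) = −jZ_0/tan(βl)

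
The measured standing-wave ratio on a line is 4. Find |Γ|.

|Γ| ≈ 0.6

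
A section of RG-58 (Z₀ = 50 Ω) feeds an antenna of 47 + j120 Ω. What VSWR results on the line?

Γ = (Z_L − Z_0)/(Z_L + Z_0) = (-3 + j120)/(97 + j120)
|Γ| = 120/154 = 0.778
VSWR = (1 + |Γ|)/(1 − |Γ|) = 1.78/0.222

VSWR ≈ 8.01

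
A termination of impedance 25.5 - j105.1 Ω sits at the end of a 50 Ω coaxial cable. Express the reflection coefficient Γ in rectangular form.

Γ ≈ 0.549 − j0.628

Γ = (Z_L − Z_0)/(Z_L + Z_0) = (-24.5 − j105.1)/(75.5 − j105.1)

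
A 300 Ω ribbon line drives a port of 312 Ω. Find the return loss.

RL ≈ 34.2 dB

Γ = (312 − 300)/(312 + 300) = 0.0196
RL = −20·log₁₀|Γ| = −20·log₁₀(0.0196)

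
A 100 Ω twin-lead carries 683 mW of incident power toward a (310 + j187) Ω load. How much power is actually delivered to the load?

|Γ| = |(210 + j187)/(410 + j187)| = 0.624
|Γ|² = 0.389
P_refl = |Γ|²·P_inc = 266 mW, P_del = (1 − |Γ|²)·P_inc = 417 mW

P_delivered ≈ 417 mW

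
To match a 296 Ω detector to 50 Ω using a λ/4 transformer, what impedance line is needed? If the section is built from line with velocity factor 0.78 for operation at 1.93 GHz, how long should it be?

Z_qwt = √(Z_0·R_L) = √(50 × 296) = √14800
λ = 0.78·c/f = 0.121 m, so l = λ/4 = 0.0303 m

Z_qwt ≈ 122 Ω; length ≈ 3.03 cm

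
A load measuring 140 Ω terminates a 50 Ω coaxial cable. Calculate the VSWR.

For a purely resistive load, VSWR = R_L/Z_0 or Z_0/R_L (whichever > 1) = 140/50

VSWR ≈ 2.8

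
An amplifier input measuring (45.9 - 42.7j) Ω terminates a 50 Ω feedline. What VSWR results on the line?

Γ = (Z_L − Z_0)/(Z_L + Z_0) = (-4.1 − j42.7)/(95.9 − j42.7)
|Γ| = 42.9/105 = 0.409
VSWR = (1 + |Γ|)/(1 − |Γ|) = 1.41/0.591

VSWR ≈ 2.38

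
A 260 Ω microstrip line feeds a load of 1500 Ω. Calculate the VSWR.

Γ = (1500 − 260)/(1500 + 260) = 0.705
VSWR = (1 + 0.705)/(1 − 0.705)

VSWR ≈ 5.77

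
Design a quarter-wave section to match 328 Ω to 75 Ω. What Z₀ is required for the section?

Z_qwt = √(Z_0·R_L) = √(75 × 328) = √24600

Z_qwt ≈ 157 Ω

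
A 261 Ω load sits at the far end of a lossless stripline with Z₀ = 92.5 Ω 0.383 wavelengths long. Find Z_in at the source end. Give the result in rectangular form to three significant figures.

Z_in ≈ 63.2 + j77.5 Ω

βl = 2π × 0.383 = 138°
tan(βl) = tan(138°) = -0.904
Z_in = Z_0·(Z_L + jZ_0·tanβl)/(Z_0 + jZ_L·tanβl)
     = 92.5·(261 − j83.6)/(92.5 − j236)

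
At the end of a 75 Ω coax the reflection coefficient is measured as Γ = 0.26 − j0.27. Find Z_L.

Z_L ≈ 104 − j65.3 Ω

Z_L = Z_0·(1 + Γ)/(1 − Γ) = 75·(1.26 − j0.27)/(0.74 + j0.27)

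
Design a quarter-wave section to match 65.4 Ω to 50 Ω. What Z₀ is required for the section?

Z_qwt = √(Z_0·R_L) = √(50 × 65.4) = √3270

Z_qwt ≈ 57.2 Ω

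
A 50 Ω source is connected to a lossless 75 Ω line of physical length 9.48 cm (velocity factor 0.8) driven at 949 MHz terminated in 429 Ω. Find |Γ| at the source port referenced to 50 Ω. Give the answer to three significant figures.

λ = v/f = 0.8·c / 949 MHz = 0.253 m
βl = 2π·l/λ = 2π × 0.375 = 135°
tan(βl) = -1
Z_in = Z_0·(Z_L + jZ_0·tanβl)/(Z_0 + jZ_L·tanβl) = 25.4 + j70.4 Ω
Γ_s = (Z_in − Z_s)/(Z_in + Z_s) = (-24.6 + j70.4)/(75.4 + j70.4), |Γ_s| = 0.723

|Γ| ≈ 0.723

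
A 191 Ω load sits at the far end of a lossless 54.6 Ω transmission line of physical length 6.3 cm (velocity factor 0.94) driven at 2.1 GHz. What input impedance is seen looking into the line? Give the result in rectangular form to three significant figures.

λ = v/f = 0.94·c / 2.1 GHz = 0.134 m
βl = 2π·l/λ = 2π × 0.469 = 169°
tan(βl) = tan(169°) = -0.196
Z_in = Z_0·(Z_L + jZ_0·tanβl)/(Z_0 + jZ_L·tanβl)
     = 54.6·(191 − j10.7)/(54.6 − j37.5)

Z_in ≈ 135 + j81.8 Ω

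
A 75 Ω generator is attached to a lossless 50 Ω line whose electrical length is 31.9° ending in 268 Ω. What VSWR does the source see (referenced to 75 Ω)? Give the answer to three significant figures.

VSWR ≈ 4.85

tan(βl) = 0.622
Z_in = Z_0·(Z_L + jZ_0·tanβl)/(Z_0 + jZ_L·tanβl) = 30.7 − j71.1 Ω
Γ_s = (Z_in − Z_s)/(Z_in + Z_s) = (-44.3 − j71.1)/(106 − j71.1), |Γ_s| = 0.658
VSWR = (1 + |Γ_s|)/(1 − |Γ_s|)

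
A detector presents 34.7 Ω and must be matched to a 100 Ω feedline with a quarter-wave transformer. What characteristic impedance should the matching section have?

Z_qwt ≈ 58.9 Ω

Z_qwt = √(Z_0·R_L) = √(100 × 34.7) = √3470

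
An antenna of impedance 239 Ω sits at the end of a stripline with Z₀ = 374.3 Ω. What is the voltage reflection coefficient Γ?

Γ = -0.221

Γ = (Z_L − Z_0)/(Z_L + Z_0) = (239 − 374.3)/(239 + 374.3) = -135.3/613.3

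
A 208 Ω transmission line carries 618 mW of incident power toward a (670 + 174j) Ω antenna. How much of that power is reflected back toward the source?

P_reflected ≈ 188 mW

|Γ| = |(462 + j174)/(878 + j174)| = 0.552
|Γ|² = 0.304
P_refl = |Γ|²·P_inc = 188 mW, P_del = (1 − |Γ|²)·P_inc = 430 mW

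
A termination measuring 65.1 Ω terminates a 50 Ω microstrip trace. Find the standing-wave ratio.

VSWR ≈ 1.3

Γ = (65.1 − 50)/(65.1 + 50) = 0.131
VSWR = (1 + 0.131)/(1 − 0.131)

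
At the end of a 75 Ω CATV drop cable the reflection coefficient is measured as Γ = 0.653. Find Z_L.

Z_L = Z_0·(1 + Γ)/(1 − Γ) = 75·(1.65)/(0.347)

Z_L ≈ 357 Ω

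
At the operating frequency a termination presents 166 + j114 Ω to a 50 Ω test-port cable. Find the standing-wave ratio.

Γ = (Z_L − Z_0)/(Z_L + Z_0) = (116 + j114)/(216 + j114)
|Γ| = 163/244 = 0.666
VSWR = (1 + |Γ|)/(1 − |Γ|) = 1.67/0.334

VSWR ≈ 4.99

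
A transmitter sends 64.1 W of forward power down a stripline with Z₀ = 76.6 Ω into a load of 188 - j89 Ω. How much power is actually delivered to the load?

P_delivered ≈ 47.4 W

|Γ| = |(111.4 − j89)/(264.6 − j89)| = 0.511
|Γ|² = 0.261
P_refl = |Γ|²·P_inc = 16.7 W, P_del = (1 − |Γ|²)·P_inc = 47.4 W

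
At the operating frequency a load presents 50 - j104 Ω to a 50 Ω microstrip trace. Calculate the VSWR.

Γ = (Z_L − Z_0)/(Z_L + Z_0) = (0 − j104)/(100 − j104)
|Γ| = 104/144 = 0.721
VSWR = (1 + |Γ|)/(1 − |Γ|) = 1.72/0.279

VSWR ≈ 6.16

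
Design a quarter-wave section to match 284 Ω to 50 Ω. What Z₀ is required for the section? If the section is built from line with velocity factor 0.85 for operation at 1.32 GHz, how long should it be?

Z_qwt = √(Z_0·R_L) = √(50 × 284) = √14200
λ = 0.85·c/f = 0.193 m, so l = λ/4 = 0.0483 m

Z_qwt ≈ 119 Ω; length ≈ 4.83 cm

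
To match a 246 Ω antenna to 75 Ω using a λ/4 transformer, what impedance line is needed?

Z_qwt = √(Z_0·R_L) = √(75 × 246) = √18450

Z_qwt ≈ 136 Ω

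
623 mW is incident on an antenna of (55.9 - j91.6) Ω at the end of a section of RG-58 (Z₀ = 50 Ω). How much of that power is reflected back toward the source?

|Γ| = |(5.9 − j91.6)/(105.9 − j91.6)| = 0.656
|Γ|² = 0.43
P_refl = |Γ|²·P_inc = 268 mW, P_del = (1 − |Γ|²)·P_inc = 355 mW

P_reflected ≈ 268 mW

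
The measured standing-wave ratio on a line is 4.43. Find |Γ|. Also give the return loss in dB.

|Γ| = (S − 1)/(S + 1) = (4.43 − 1)/(4.43 + 1) = 3.43/5.43
RL = −20·log₁₀|Γ| = −20·log₁₀(0.632)

|Γ| ≈ 0.632; return loss ≈ 3.99 dB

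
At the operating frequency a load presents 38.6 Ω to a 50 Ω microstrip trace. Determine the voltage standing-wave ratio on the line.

For a purely resistive load, VSWR = R_L/Z_0 or Z_0/R_L (whichever > 1) = 50/38.6

VSWR ≈ 1.3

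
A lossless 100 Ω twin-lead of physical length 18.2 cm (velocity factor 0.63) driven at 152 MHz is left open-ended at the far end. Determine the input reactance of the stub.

λ = v/f = 0.63·c / 152 MHz = 1.24 m
βl = 2π·l/λ = 2π × 0.146 = 52.7°
tan(βl) = 1.31
For an open-ended stub, Z_in = −jZ_0·cot(βl) = −jZ_0/tan(βl)

X_in ≈ -76.2 Ω (capacitive)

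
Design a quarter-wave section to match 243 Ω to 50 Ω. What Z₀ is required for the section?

Z_qwt ≈ 110 Ω

Z_qwt = √(Z_0·R_L) = √(50 × 243) = √12150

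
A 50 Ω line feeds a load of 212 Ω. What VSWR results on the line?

Γ = (212 − 50)/(212 + 50) = 0.618
VSWR = (1 + 0.618)/(1 − 0.618)

VSWR ≈ 4.24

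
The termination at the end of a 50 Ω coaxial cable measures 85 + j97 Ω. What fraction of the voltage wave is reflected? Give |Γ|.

|Γ| ≈ 0.62

Γ = (Z_L − Z_0)/(Z_L + Z_0) = (35 + j97)/(135 + j97)
|Γ| = 103/166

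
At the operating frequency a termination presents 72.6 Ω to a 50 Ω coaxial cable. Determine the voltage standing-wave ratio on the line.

VSWR ≈ 1.45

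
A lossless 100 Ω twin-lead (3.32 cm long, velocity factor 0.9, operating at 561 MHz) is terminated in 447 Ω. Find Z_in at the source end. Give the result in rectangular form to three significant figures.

Z_in ≈ 103 − j166 Ω

λ = v/f = 0.9·c / 561 MHz = 0.481 m
βl = 2π·l/λ = 2π × 0.069 = 24.8°
tan(βl) = tan(24.8°) = 0.463
Z_in = Z_0·(Z_L + jZ_0·tanβl)/(Z_0 + jZ_L·tanβl)
     = 100·(447 + j46.3)/(100 + j207)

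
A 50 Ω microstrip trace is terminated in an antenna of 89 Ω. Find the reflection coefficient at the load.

Γ = (Z_L − Z_0)/(Z_L + Z_0) = (89 − 50)/(89 + 50) = 39/139

Γ = 0.281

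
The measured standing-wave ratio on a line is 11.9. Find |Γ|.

|Γ| ≈ 0.845

|Γ| = (S − 1)/(S + 1) = (11.9 − 1)/(11.9 + 1) = 10.9/12.9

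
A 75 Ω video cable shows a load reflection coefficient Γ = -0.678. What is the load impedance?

Z_L = Z_0·(1 + Γ)/(1 − Γ) = 75·(0.322)/(1.68)

Z_L ≈ 14.4 Ω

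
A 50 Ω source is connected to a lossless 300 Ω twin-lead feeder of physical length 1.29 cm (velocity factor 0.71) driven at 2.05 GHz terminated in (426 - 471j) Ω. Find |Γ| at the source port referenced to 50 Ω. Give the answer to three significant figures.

|Γ| ≈ 0.685

λ = v/f = 0.71·c / 2.05 GHz = 0.104 m
βl = 2π·l/λ = 2π × 0.124 = 44.7°
tan(βl) = 0.989
Z_in = Z_0·(Z_L + jZ_0·tanβl)/(Z_0 + jZ_L·tanβl) = 99.3 − j123 Ω
Γ_s = (Z_in − Z_s)/(Z_in + Z_s) = (49.3 − j123)/(149 − j123), |Γ_s| = 0.685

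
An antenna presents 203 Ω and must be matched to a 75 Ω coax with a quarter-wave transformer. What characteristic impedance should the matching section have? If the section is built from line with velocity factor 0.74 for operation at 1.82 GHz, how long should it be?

Z_qwt ≈ 123 Ω; length ≈ 3.05 cm

Z_qwt = √(Z_0·R_L) = √(75 × 203) = √15220
λ = 0.74·c/f = 0.122 m, so l = λ/4 = 0.0305 m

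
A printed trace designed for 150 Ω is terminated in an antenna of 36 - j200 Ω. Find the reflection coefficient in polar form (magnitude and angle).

Γ ≈ 0.843 ∠ -72.6°

Γ = (Z_L − Z_0)/(Z_L + Z_0) = (-114 − j200)/(186 − j200)
|Γ| = 230/273 = 0.843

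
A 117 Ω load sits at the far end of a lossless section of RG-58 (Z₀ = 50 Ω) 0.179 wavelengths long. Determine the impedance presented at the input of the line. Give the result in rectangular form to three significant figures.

Z_in ≈ 25.2 − j18.8 Ω

βl = 2π × 0.179 = 64.4°
tan(βl) = tan(64.4°) = 2.09
Z_in = Z_0·(Z_L + jZ_0·tanβl)/(Z_0 + jZ_L·tanβl)
     = 50·(117 + j105)/(50 + j245)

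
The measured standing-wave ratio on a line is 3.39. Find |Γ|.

|Γ| = (S − 1)/(S + 1) = (3.39 − 1)/(3.39 + 1) = 2.39/4.39

|Γ| ≈ 0.544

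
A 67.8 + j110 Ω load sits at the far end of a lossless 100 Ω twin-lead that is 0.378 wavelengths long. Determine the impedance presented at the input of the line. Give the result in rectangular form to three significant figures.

βl = 2π × 0.378 = 136°
tan(βl) = tan(136°) = -0.963
Z_in = Z_0·(Z_L + jZ_0·tanβl)/(Z_0 + jZ_L·tanβl)
     = 100·(67.8 + j13.7)/(206 − j65.3)

Z_in ≈ 28 + j15.5 Ω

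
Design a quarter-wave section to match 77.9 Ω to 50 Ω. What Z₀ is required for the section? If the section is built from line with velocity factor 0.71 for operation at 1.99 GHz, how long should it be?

Z_qwt = √(Z_0·R_L) = √(50 × 77.9) = √3895
λ = 0.71·c/f = 0.107 m, so l = λ/4 = 0.0268 m

Z_qwt ≈ 62.4 Ω; length ≈ 2.68 cm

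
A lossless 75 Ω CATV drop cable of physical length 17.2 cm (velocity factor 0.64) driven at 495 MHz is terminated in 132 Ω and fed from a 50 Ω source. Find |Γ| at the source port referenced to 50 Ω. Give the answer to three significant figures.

|Γ| ≈ 0.428

λ = v/f = 0.64·c / 495 MHz = 0.388 m
βl = 2π·l/λ = 2π × 0.443 = 160°
tan(βl) = -0.371
Z_in = Z_0·(Z_L + jZ_0·tanβl)/(Z_0 + jZ_L·tanβl) = 105 + j40.9 Ω
Γ_s = (Z_in − Z_s)/(Z_in + Z_s) = (55.3 + j40.9)/(155 + j40.9), |Γ_s| = 0.428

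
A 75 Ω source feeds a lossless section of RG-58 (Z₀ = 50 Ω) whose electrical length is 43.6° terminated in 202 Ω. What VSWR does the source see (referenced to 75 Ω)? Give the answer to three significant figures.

tan(βl) = 0.952
Z_in = Z_0·(Z_L + jZ_0·tanβl)/(Z_0 + jZ_L·tanβl) = 24.4 − j46.2 Ω
Γ_s = (Z_in − Z_s)/(Z_in + Z_s) = (-50.6 − j46.2)/(99.4 − j46.2), |Γ_s| = 0.625
VSWR = (1 + |Γ_s|)/(1 − |Γ_s|)

VSWR ≈ 4.34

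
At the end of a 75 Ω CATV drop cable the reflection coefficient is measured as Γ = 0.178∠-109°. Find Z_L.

Z_L ≈ 63.3 − j22 Ω

Z_L = Z_0·(1 + Γ)/(1 − Γ) = 75·(0.942 − j0.168)/(1.06 + j0.168)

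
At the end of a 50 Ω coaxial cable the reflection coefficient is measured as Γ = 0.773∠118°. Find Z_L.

Z_L = Z_0·(1 + Γ)/(1 − Γ) = 50·(0.637 + j0.683)/(1.36 − j0.683)

Z_L ≈ 8.66 + j29.4 Ω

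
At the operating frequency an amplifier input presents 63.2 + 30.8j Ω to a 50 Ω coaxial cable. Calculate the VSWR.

VSWR ≈ 1.8

Γ = (Z_L − Z_0)/(Z_L + Z_0) = (13.2 + j30.8)/(113.2 + j30.8)
|Γ| = 33.5/117 = 0.286
VSWR = (1 + |Γ|)/(1 − |Γ|) = 1.29/0.714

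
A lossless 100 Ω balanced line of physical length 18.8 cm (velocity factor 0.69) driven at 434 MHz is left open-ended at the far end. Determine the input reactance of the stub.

λ = v/f = 0.69·c / 434 MHz = 0.477 m
βl = 2π·l/λ = 2π × 0.394 = 142°
tan(βl) = -0.784
For an open-ended stub, Z_in = −jZ_0·cot(βl) = −jZ_0/tan(βl)

X_in ≈ 128 Ω (inductive)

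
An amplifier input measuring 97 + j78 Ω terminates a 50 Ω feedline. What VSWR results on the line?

VSWR ≈ 3.42

Γ = (Z_L − Z_0)/(Z_L + Z_0) = (47 + j78)/(147 + j78)
|Γ| = 91.1/166 = 0.547
VSWR = (1 + |Γ|)/(1 − |Γ|) = 1.55/0.453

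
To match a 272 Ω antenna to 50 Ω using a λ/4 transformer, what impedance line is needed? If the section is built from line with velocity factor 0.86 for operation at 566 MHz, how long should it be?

Z_qwt ≈ 117 Ω; length ≈ 11.4 cm

Z_qwt = √(Z_0·R_L) = √(50 × 272) = √13600
λ = 0.86·c/f = 0.456 m, so l = λ/4 = 0.114 m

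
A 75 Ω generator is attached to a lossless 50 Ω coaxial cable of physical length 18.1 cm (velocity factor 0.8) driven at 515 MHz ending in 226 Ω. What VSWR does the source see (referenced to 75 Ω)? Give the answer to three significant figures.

λ = v/f = 0.8·c / 515 MHz = 0.466 m
βl = 2π·l/λ = 2π × 0.388 = 140°
tan(βl) = -0.844
Z_in = Z_0·(Z_L + jZ_0·tanβl)/(Z_0 + jZ_L·tanβl) = 24.9 + j52.7 Ω
Γ_s = (Z_in − Z_s)/(Z_in + Z_s) = (-50.1 + j52.7)/(99.9 + j52.7), |Γ_s| = 0.644
VSWR = (1 + |Γ_s|)/(1 − |Γ_s|)

VSWR ≈ 4.62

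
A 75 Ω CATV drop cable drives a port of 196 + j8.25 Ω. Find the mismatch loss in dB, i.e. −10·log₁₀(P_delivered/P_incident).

Γ = (121 + j8.25)/(271 + j8.25), |Γ| = 0.447
|Γ|² = 0.2, so P_del/P_inc = 1 − |Γ|² = 0.8
ML = −10·log₁₀(1 − |Γ|²)

mismatch loss ≈ 0.97 dB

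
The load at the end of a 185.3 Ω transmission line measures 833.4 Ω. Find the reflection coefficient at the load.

Γ = 0.636

Γ = (Z_L − Z_0)/(Z_L + Z_0) = (833.4 − 185.3)/(833.4 + 185.3) = 648.1/1019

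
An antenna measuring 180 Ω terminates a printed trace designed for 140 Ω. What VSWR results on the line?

VSWR ≈ 1.29

Γ = (180 − 140)/(180 + 140) = 0.125
VSWR = (1 + 0.125)/(1 − 0.125)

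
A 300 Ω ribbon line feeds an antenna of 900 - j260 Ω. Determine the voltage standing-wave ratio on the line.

VSWR ≈ 3.28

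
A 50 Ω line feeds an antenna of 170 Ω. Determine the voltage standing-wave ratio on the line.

Γ = (170 − 50)/(170 + 50) = 0.545
VSWR = (1 + 0.545)/(1 − 0.545)

VSWR ≈ 3.4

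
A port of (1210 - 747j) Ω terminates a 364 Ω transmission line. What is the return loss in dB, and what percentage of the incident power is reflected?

Γ = (846 − j747)/(1574 − j747), |Γ| = 0.648
RL = −20·log₁₀(0.648) = 3.77 dB
P_refl/P_inc = |Γ|² = 0.42

RL ≈ 3.77 dB; 42% of incident power reflected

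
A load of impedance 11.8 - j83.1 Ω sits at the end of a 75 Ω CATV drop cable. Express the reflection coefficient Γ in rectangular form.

Γ ≈ 0.0983 − j0.863

Γ = (Z_L − Z_0)/(Z_L + Z_0) = (-63.2 − j83.1)/(86.8 − j83.1)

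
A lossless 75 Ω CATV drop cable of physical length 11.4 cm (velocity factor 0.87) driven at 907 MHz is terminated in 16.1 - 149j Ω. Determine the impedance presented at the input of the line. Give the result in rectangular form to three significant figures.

λ = v/f = 0.87·c / 907 MHz = 0.288 m
βl = 2π·l/λ = 2π × 0.396 = 143°
tan(βl) = tan(143°) = -0.764
Z_in = Z_0·(Z_L + jZ_0·tanβl)/(Z_0 + jZ_L·tanβl)
     = 75·(16.1 − j206)/(-38.8 − j12.3)

Z_in ≈ 86.4 + j371 Ω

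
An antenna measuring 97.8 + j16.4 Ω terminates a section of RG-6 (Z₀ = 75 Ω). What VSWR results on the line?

VSWR ≈ 1.39

Γ = (Z_L − Z_0)/(Z_L + Z_0) = (22.8 + j16.4)/(172.8 + j16.4)
|Γ| = 28.1/174 = 0.162
VSWR = (1 + |Γ|)/(1 − |Γ|) = 1.16/0.838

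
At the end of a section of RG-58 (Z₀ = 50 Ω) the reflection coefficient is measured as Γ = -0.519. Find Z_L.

Z_L ≈ 15.8 Ω

Z_L = Z_0·(1 + Γ)/(1 − Γ) = 50·(0.481)/(1.52)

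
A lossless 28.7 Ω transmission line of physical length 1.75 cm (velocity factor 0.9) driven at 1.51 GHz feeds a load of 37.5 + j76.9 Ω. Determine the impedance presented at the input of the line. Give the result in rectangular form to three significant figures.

Z_in ≈ 34.1 − j73.6 Ω

λ = v/f = 0.9·c / 1.51 GHz = 0.179 m
βl = 2π·l/λ = 2π × 0.0979 = 35.2°
tan(βl) = tan(35.2°) = 0.706
Z_in = Z_0·(Z_L + jZ_0·tanβl)/(Z_0 + jZ_L·tanβl)
     = 28.7·(37.5 + j97.2)/(-25.6 + j26.5)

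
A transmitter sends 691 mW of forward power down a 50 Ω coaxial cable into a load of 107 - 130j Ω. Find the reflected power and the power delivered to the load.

P_reflected ≈ 335 mW; P_delivered ≈ 356 mW

|Γ| = |(57 − j130)/(157 − j130)| = 0.696
|Γ|² = 0.485
P_refl = |Γ|²·P_inc = 335 mW, P_del = (1 − |Γ|²)·P_inc = 356 mW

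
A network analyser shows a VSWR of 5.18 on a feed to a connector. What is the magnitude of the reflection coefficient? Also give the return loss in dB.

|Γ| ≈ 0.676; return loss ≈ 3.4 dB

|Γ| = (S − 1)/(S + 1) = (5.18 − 1)/(5.18 + 1) = 4.18/6.18
RL = −20·log₁₀|Γ| = −20·log₁₀(0.676)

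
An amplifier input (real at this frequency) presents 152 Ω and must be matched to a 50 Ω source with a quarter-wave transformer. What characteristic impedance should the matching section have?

Z_qwt = √(Z_0·R_L) = √(50 × 152) = √7600

Z_qwt ≈ 87.2 Ω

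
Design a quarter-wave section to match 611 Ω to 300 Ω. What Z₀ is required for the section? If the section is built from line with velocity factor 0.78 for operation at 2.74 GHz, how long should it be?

Z_qwt = √(Z_0·R_L) = √(300 × 611) = √183300
λ = 0.78·c/f = 0.0854 m, so l = λ/4 = 0.0214 m

Z_qwt ≈ 428 Ω; length ≈ 2.14 cm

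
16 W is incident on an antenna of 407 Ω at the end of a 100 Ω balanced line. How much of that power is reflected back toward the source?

P_reflected ≈ 5.87 W

Γ = (407 − 100)/(407 + 100) = 0.606
|Γ|² = 0.367
P_refl = |Γ|²·P_inc = 5.87 W, P_del = (1 − |Γ|²)·P_inc = 10.1 W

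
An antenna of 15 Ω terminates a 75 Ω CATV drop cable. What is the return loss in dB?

Γ = (15 − 75)/(15 + 75) = -0.667
RL = −20·log₁₀|Γ| = −20·log₁₀(0.667)

RL ≈ 3.52 dB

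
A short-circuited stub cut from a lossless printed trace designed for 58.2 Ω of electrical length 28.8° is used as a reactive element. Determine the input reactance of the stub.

X_in ≈ 32 Ω (inductive)

tan(βl) = 0.55
For a short-circuited stub, Z_in = jZ_0·tan(βl)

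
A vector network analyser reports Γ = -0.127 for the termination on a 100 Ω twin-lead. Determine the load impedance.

Z_L = Z_0·(1 + Γ)/(1 − Γ) = 100·(0.873)/(1.13)

Z_L ≈ 77.5 Ω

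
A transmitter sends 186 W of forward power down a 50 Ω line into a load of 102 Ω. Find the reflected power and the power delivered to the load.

P_reflected ≈ 21.8 W; P_delivered ≈ 164 W

Γ = (102 − 50)/(102 + 50) = 0.342
|Γ|² = 0.117
P_refl = |Γ|²·P_inc = 21.8 W, P_del = (1 − |Γ|²)·P_inc = 164 W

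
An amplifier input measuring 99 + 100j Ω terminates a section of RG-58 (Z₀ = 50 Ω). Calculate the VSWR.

Γ = (Z_L − Z_0)/(Z_L + Z_0) = (49 + j100)/(149 + j100)
|Γ| = 111/179 = 0.621
VSWR = (1 + |Γ|)/(1 − |Γ|) = 1.62/0.379

VSWR ≈ 4.27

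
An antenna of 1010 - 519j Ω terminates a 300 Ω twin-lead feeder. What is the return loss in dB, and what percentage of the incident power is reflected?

Γ = (710 − j519)/(1310 − j519), |Γ| = 0.624
RL = −20·log₁₀(0.624) = 4.09 dB
P_refl/P_inc = |Γ|² = 0.39

RL ≈ 4.09 dB; 39% of incident power reflected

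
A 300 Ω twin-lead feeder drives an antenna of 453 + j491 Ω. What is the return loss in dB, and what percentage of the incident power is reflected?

Γ = (153 + j491)/(753 + j491), |Γ| = 0.572
RL = −20·log₁₀(0.572) = 4.85 dB
P_refl/P_inc = |Γ|² = 0.327

RL ≈ 4.85 dB; 32.7% of incident power reflected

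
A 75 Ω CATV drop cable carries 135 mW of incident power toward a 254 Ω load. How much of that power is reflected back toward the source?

P_reflected ≈ 40 mW

Γ = (254 − 75)/(254 + 75) = 0.544
|Γ|² = 0.296
P_refl = |Γ|²·P_inc = 40 mW, P_del = (1 − |Γ|²)·P_inc = 95 mW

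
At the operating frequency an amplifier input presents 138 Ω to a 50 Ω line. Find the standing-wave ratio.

Γ = (138 − 50)/(138 + 50) = 0.468
VSWR = (1 + 0.468)/(1 − 0.468)

VSWR ≈ 2.76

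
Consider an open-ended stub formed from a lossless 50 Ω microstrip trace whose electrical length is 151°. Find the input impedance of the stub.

Z_in ≈ +j90.2 Ω

tan(βl) = -0.554
For an open-ended stub, Z_in = −jZ_0·cot(βl) = −jZ_0/tan(βl)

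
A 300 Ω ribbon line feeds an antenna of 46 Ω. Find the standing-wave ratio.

Γ = (46 − 300)/(46 + 300) = -0.734
VSWR = (1 + 0.734)/(1 − 0.734)

VSWR ≈ 6.52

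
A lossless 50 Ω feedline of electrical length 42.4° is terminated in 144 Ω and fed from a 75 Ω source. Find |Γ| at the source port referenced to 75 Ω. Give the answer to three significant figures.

|Γ| ≈ 0.509

tan(βl) = 0.913
Z_in = Z_0·(Z_L + jZ_0·tanβl)/(Z_0 + jZ_L·tanβl) = 33.4 − j42.1 Ω
Γ_s = (Z_in − Z_s)/(Z_in + Z_s) = (-41.6 − j42.1)/(108 − j42.1), |Γ_s| = 0.509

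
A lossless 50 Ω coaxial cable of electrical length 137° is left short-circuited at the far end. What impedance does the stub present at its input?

Z_in ≈ −j46.6 Ω

tan(βl) = -0.933
For a short-circuited stub, Z_in = jZ_0·tan(βl)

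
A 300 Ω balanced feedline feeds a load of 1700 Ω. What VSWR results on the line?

For a purely resistive load, VSWR = R_L/Z_0 or Z_0/R_L (whichever > 1) = 1700/300

VSWR ≈ 5.67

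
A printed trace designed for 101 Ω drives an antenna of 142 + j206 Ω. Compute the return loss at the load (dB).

Γ = (41 + j206)/(243 + j206), |Γ| = 0.659
RL = −20·log₁₀|Γ| = −20·log₁₀(0.659)

RL ≈ 3.62 dB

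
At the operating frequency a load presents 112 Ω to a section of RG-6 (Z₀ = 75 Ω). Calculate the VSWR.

VSWR ≈ 1.49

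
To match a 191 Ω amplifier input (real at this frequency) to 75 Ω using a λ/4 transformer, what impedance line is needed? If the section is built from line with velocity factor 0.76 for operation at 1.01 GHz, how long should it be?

Z_qwt = √(Z_0·R_L) = √(75 × 191) = √14320
λ = 0.76·c/f = 0.226 m, so l = λ/4 = 0.0564 m

Z_qwt ≈ 120 Ω; length ≈ 5.64 cm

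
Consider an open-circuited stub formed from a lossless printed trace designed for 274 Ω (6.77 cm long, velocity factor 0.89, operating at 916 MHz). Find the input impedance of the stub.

λ = v/f = 0.89·c / 916 MHz = 0.291 m
βl = 2π·l/λ = 2π × 0.232 = 83.6°
tan(βl) = 8.93
For an open-circuited stub, Z_in = −jZ_0·cot(βl) = −jZ_0/tan(βl)

Z_in ≈ −j30.7 Ω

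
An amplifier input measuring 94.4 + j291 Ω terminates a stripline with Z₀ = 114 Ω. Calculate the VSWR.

VSWR ≈ 9.8

Γ = (Z_L − Z_0)/(Z_L + Z_0) = (-19.6 + j291)/(208.4 + j291)
|Γ| = 292/358 = 0.815
VSWR = (1 + |Γ|)/(1 − |Γ|) = 1.81/0.185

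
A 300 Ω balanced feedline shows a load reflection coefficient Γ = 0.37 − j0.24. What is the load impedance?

Z_L = Z_0·(1 + Γ)/(1 − Γ) = 300·(1.37 − j0.24)/(0.63 + j0.24)

Z_L ≈ 532 − j317 Ω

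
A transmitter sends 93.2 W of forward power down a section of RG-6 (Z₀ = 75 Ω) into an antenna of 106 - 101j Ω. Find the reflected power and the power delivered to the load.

P_reflected ≈ 24.2 W; P_delivered ≈ 69 W

|Γ| = |(31 − j101)/(181 − j101)| = 0.51
|Γ|² = 0.26
P_refl = |Γ|²·P_inc = 24.2 W, P_del = (1 − |Γ|²)·P_inc = 69 W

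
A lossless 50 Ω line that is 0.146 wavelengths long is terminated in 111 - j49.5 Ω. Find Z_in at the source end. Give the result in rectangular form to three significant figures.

Z_in ≈ 22 − j20.9 Ω

βl = 2π × 0.146 = 52.6°
tan(βl) = tan(52.6°) = 1.31
Z_in = Z_0·(Z_L + jZ_0·tanβl)/(Z_0 + jZ_L·tanβl)
     = 50·(111 + j15.8)/(115 + j145)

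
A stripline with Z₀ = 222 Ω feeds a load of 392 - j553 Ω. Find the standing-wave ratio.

Γ = (Z_L − Z_0)/(Z_L + Z_0) = (170 − j553)/(614 − j553)
|Γ| = 579/826 = 0.7
VSWR = (1 + |Γ|)/(1 − |Γ|) = 1.7/0.3

VSWR ≈ 5.67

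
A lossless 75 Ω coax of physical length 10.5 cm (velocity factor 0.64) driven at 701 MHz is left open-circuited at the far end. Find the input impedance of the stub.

Z_in ≈ +j83.3 Ω

λ = v/f = 0.64·c / 701 MHz = 0.274 m
βl = 2π·l/λ = 2π × 0.383 = 138°
tan(βl) = -0.9
For an open-circuited stub, Z_in = −jZ_0·cot(βl) = −jZ_0/tan(βl)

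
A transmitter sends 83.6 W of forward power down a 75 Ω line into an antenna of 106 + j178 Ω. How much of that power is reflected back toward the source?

P_reflected ≈ 42.3 W

|Γ| = |(31 + j178)/(181 + j178)| = 0.712
|Γ|² = 0.507
P_refl = |Γ|²·P_inc = 42.3 W, P_del = (1 − |Γ|²)·P_inc = 41.3 W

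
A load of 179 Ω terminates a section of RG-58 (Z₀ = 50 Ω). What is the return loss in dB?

RL ≈ 4.98 dB

Γ = (179 − 50)/(179 + 50) = 0.563
RL = −20·log₁₀|Γ| = −20·log₁₀(0.563)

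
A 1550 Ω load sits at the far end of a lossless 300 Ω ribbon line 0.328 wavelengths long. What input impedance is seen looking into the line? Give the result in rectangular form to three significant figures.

Z_in ≈ 73.8 + j152 Ω

βl = 2π × 0.328 = 118°
tan(βl) = tan(118°) = -1.87
Z_in = Z_0·(Z_L + jZ_0·tanβl)/(Z_0 + jZ_L·tanβl)
     = 300·(1550 − j562)/(300 − j2910)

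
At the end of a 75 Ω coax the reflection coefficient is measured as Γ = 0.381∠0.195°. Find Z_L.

Z_L ≈ 167 + j0.508 Ω

Z_L = Z_0·(1 + Γ)/(1 − Γ) = 75·(1.38 + j0.0013)/(0.619 − j0.0013)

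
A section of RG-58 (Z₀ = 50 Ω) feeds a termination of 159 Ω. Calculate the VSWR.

VSWR ≈ 3.18

Γ = (159 − 50)/(159 + 50) = 0.522
VSWR = (1 + 0.522)/(1 − 0.522)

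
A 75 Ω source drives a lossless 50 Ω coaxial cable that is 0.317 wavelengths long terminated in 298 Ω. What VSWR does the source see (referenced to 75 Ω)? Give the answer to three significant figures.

βl = 2π × 0.317 = 114°
tan(βl) = -2.23
Z_in = Z_0·(Z_L + jZ_0·tanβl)/(Z_0 + jZ_L·tanβl) = 10 + j21.6 Ω
Γ_s = (Z_in − Z_s)/(Z_in + Z_s) = (-65 + j21.6)/(85 + j21.6), |Γ_s| = 0.781
VSWR = (1 + |Γ_s|)/(1 − |Γ_s|)

VSWR ≈ 8.12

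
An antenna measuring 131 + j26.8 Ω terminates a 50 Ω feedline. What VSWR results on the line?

Γ = (Z_L − Z_0)/(Z_L + Z_0) = (81 + j26.8)/(181 + j26.8)
|Γ| = 85.3/183 = 0.466
VSWR = (1 + |Γ|)/(1 − |Γ|) = 1.47/0.534

VSWR ≈ 2.75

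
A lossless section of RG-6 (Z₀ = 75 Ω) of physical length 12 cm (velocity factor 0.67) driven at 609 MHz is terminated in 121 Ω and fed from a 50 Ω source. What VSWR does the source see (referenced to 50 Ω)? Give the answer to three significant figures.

λ = v/f = 0.67·c / 609 MHz = 0.33 m
βl = 2π·l/λ = 2π × 0.364 = 131°
tan(βl) = -1.15
Z_in = Z_0·(Z_L + jZ_0·tanβl)/(Z_0 + jZ_L·tanβl) = 63.2 + j31 Ω
Γ_s = (Z_in − Z_s)/(Z_in + Z_s) = (13.2 + j31)/(113 + j31), |Γ_s| = 0.287
VSWR = (1 + |Γ_s|)/(1 − |Γ_s|)

VSWR ≈ 1.81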